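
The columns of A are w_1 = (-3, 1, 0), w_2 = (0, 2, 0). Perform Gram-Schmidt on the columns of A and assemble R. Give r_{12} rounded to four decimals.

r_{12} = 0.6325

w_1 = (-3, 1, 0); ‖w_1‖ = 3.1623, so e_1 = (-0.9487, 0.3162, 0.0000).
r_{12} = e_1·w_2 = 0.6325.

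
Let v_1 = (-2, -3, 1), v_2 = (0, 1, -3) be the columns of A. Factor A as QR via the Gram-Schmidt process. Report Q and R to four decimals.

v_1 = (-2, -3, 1); ‖v_1‖ = 3.7417, so q_1 = (-0.5345, -0.8018, 0.2673).
q_1·v_2 = (-0.5345)·0 + (-0.8018)·1 + 0.2673·(-3) = -1.6036.
u_2 = v_2 + 1.6036·q_1 = (-0.8571, -0.2857, -2.5714).
‖u_2‖ = 2.7255, so q_2 = (-0.3145, -0.1048, -0.9435).

Q = [[-0.5345, -0.3145], [-0.8018, -0.1048], [0.2673, -0.9435]], R = [[3.7417, -1.6036], [0.0000, 2.7255]]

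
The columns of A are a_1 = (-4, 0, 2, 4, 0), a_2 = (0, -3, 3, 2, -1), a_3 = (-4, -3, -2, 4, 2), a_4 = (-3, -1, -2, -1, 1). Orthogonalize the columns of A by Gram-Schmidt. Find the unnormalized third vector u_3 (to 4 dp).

u_3 = (-0.7215, -3.3228, -3.3165, 0.9367, 1.8924)

a_1 = (-4, 0, 2, 4, 0); ‖a_1‖ = 6.0000, so q_1 = (-0.6667, 0.0000, 0.3333, 0.6667, 0.0000).
q_1·a_2 = (-0.6667)·0 + 0.0000·(-3) + 0.3333·3 + 0.6667·2 + 0.0000·(-1) = 2.3333.
u_2 = a_2 − 2.3333·q_1 = (1.5556, -3.0000, 2.2222, 0.4444, -1.0000).
‖u_2‖ = 4.1899, so q_2 = (0.3713, -0.7160, 0.5304, 0.1061, -0.2387).
q_1·a_3 = (-0.6667)·(-4) + 0.0000·(-3) + 0.3333·(-2) + 0.6667·4 + 0.0000·2 = 4.6667; q_2·a_3 = 0.3713·(-4) + (-0.7160)·(-3) + 0.5304·(-2) + 0.1061·4 + (-0.2387)·2 = -0.4508.
u_3 = a_3 − 4.6667·q_1 + 0.4508·q_2 = (-0.7215, -3.3228, -3.3165, 0.9367, 1.8924).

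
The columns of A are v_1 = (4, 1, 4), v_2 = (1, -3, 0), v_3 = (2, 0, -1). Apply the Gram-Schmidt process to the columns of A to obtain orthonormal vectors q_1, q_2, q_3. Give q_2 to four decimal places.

v_1 = (4, 1, 4); ‖v_1‖ = 5.7446, so q_1 = (0.6963, 0.1741, 0.6963).
q_1·v_2 = 0.6963·1 + 0.1741·(-3) + 0.6963·0 = 0.1741.
u_2 = v_2 − 0.1741·q_1 = (0.8788, -3.0303, -0.1212).
‖u_2‖ = 3.1575, so q_2 = (0.2783, -0.9597, -0.0384).

q_2 = (0.2783, -0.9597, -0.0384)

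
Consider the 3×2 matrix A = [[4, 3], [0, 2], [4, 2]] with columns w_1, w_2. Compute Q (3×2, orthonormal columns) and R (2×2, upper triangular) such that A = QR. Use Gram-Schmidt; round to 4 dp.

w_1 = (4, 0, 4); ‖w_1‖ = 5.6569, so e_1 = (0.7071, 0.0000, 0.7071).
e_1·w_2 = 0.7071·3 + 0.0000·2 + 0.7071·2 = 3.5355.
u_2 = w_2 − 3.5355·e_1 = (0.5000, 2.0000, -0.5000).
‖u_2‖ = 2.1213, so e_2 = (0.2357, 0.9428, -0.2357).

Q = [[0.7071, 0.2357], [0.0000, 0.9428], [0.7071, -0.2357]], R = [[5.6569, 3.5355], [0.0000, 2.1213]]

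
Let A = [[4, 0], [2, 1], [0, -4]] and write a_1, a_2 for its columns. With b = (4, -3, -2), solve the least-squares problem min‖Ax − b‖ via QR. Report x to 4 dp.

x = (0.4762, 0.2381)

a_1 = (4, 2, 0); ‖a_1‖ = 4.4721, so e_1 = (0.8944, 0.4472, 0.0000).
e_1·a_2 = 0.8944·0 + 0.4472·1 + 0.0000·(-4) = 0.4472.
u_2 = a_2 − 0.4472·e_1 = (-0.4000, 0.8000, -4.0000).
‖u_2‖ = 4.0988, so e_2 = (-0.0976, 0.1952, -0.9759).
Qᵀb = (2.2361, 0.9759).
Back-substitute: x_2 = 0.9759/4.0988 = 0.2381.
x_1 = (2.2361 − 0.4472·0.2381)/4.4721 = 0.4762.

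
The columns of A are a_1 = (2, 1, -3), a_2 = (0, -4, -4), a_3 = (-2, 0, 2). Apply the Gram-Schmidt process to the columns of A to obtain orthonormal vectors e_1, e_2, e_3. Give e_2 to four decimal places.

e_2 = (-0.2182, -0.8729, -0.4364)

a_1 = (2, 1, -3); ‖a_1‖ = 3.7417, so e_1 = (0.5345, 0.2673, -0.8018).
e_1·a_2 = 0.5345·0 + 0.2673·(-4) + (-0.8018)·(-4) = 2.1381.
u_2 = a_2 − 2.1381·e_1 = (-1.1429, -4.5714, -2.2857).
‖u_2‖ = 5.2372, so e_2 = (-0.2182, -0.8729, -0.4364).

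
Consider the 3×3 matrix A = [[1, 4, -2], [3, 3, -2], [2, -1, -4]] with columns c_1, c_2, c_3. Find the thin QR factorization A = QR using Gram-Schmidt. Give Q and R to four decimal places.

c_1 = (1, 3, 2); ‖c_1‖ = 3.7417, so q_1 = (0.2673, 0.8018, 0.5345).
q_1·c_2 = 0.2673·4 + 0.8018·3 + 0.5345·(-1) = 2.9399.
u_2 = c_2 − 2.9399·q_1 = (3.2143, 0.6429, -2.5714).
‖u_2‖ = 4.1662, so q_2 = (0.7715, 0.1543, -0.6172).
q_1·c_3 = 0.2673·(-2) + 0.8018·(-2) + 0.5345·(-4) = -4.2762; q_2·c_3 = 0.7715·(-2) + 0.1543·(-2) + (-0.6172)·(-4) = 0.6172.
u_3 = c_3 + 4.2762·q_1 − 0.6172·q_2 = (-1.3333, 1.3333, -1.3333).
‖u_3‖ = 2.3094, so q_3 = (-0.5774, 0.5774, -0.5774).

Q = [[0.2673, 0.7715, -0.5774], [0.8018, 0.1543, 0.5774], [0.5345, -0.6172, -0.5774]], R = [[3.7417, 2.9399, -4.2762], [0.0000, 4.1662, 0.6172], [0.0000, 0.0000, 2.3094]]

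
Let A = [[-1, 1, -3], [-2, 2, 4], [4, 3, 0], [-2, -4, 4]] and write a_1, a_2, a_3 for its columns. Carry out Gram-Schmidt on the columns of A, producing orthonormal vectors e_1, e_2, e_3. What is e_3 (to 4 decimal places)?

e_1 = a_1/‖a_1‖ = (-1, -2, 4, -2)/5.0000 = (-0.2000, -0.4000, 0.8000, -0.4000).
r_{12} = e_1·a_2 = 3.0000.
u_2 = a_2 − 3.0000·e_1 = (1.6000, 3.2000, 0.6000, -2.8000).
‖u_2‖ = 4.5826, so e_2 = (0.3491, 0.6983, 0.1309, -0.6110).
r_{13} = e_1·a_3 = -2.6000; r_{23} = e_2·a_3 = -0.6983.
u_3 = a_3 + 2.6000·e_1 + 0.6983·e_2 = (-3.2762, 3.4476, 2.1714, 2.5333).
‖u_3‖ = 5.8097, so e_3 = (-0.5639, 0.5934, 0.3738, 0.4361).

e_3 = (-0.5639, 0.5934, 0.3738, 0.4361)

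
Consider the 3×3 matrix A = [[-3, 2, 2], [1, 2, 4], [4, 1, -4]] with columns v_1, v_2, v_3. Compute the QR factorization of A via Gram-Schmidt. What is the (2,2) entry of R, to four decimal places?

r_{22} = 3.0000

v_1 = (-3, 1, 4); ‖v_1‖ = 5.0990, so q_1 = (-0.5883, 0.1961, 0.7845).
q_1·v_2 = (-0.5883)·2 + 0.1961·2 + 0.7845·1 = 0.0000.
u_2 = v_2 + 0.0000·q_1 = (2.0000, 2.0000, 1.0000).
r_{22} = ‖u_2‖ = 3.0000.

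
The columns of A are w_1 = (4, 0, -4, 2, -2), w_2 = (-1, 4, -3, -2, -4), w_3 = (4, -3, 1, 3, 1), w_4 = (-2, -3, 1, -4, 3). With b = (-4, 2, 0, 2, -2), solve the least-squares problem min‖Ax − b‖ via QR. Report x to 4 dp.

w_1 = (4, 0, -4, 2, -2); ‖w_1‖ = 6.3246, so q_1 = (0.6325, 0.0000, -0.6325, 0.3162, -0.3162).
q_1·w_2 = 0.6325·(-1) + 0.0000·4 + (-0.6325)·(-3) + 0.3162·(-2) + (-0.3162)·(-4) = 1.8974.
u_2 = w_2 − 1.8974·q_1 = (-2.2000, 4.0000, -1.8000, -2.6000, -3.4000).
‖u_2‖ = 6.5115, so q_2 = (-0.3379, 0.6143, -0.2764, -0.3993, -0.5222).
q_1·w_3 = 0.6325·4 + 0.0000·(-3) + (-0.6325)·1 + 0.3162·3 + (-0.3162)·1 = 2.5298; q_2·w_3 = (-0.3379)·4 + 0.6143·(-3) + (-0.2764)·1 + (-0.3993)·3 + (-0.5222)·1 = -5.1908.
u_3 = w_3 − 2.5298·q_1 + 5.1908·q_2 = (0.6462, 0.1887, 1.1651, 0.1274, -0.9104).
‖u_3‖ = 1.6296, so q_3 = (0.3966, 0.1158, 0.7149, 0.0782, -0.5586).
q_1·w_4 = 0.6325·(-2) + 0.0000·(-3) + (-0.6325)·1 + 0.3162·(-4) + (-0.3162)·3 = -4.1110; q_2·w_4 = (-0.3379)·(-2) + 0.6143·(-3) + (-0.2764)·1 + (-0.3993)·(-4) + (-0.5222)·3 = -1.4129; q_3·w_4 = 0.3966·(-2) + 0.1158·(-3) + 0.7149·1 + 0.0782·(-4) + (-0.5586)·3 = -2.4140.
u_4 = w_4 + 4.1110·q_1 + 1.4129·q_2 + 2.4140·q_3 = (1.0799, -1.8526, -0.2647, -3.0755, -0.3863).
‖u_4‖ = 3.7784, so q_4 = (0.2858, -0.4903, -0.0700, -0.8140, -0.1022).
Qᵀb = (-1.2649, 2.8258, -0.0810, -3.5473).
Back-substitute: x_4 = -3.5473/3.7784 = -0.9388.
x_3 = (-0.0810 + 2.4140·(-0.9388))/1.6296 = -1.4405.
x_2 = (2.8258 + 5.1908·(-1.4405) + 1.4129·(-0.9388))/6.5115 = -0.9181.
x_1 = (-1.2649 − 1.8974·(-0.9181) − 2.5298·(-1.4405) + 4.1110·(-0.9388))/6.3246 = 0.0414.

x = (0.0414, -0.9181, -1.4405, -0.9388)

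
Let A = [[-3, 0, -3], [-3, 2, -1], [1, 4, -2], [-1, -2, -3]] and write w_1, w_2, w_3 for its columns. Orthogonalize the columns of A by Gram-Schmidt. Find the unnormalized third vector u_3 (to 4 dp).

u_3 = (-1.0500, 1.2833, -1.9833, -2.6833)

w_1 = (-3, -3, 1, -1); ‖w_1‖ = 4.4721, so e_1 = (-0.6708, -0.6708, 0.2236, -0.2236).
e_1·w_2 = (-0.6708)·0 + (-0.6708)·2 + 0.2236·4 + (-0.2236)·(-2) = 0.0000.
u_2 = w_2 + 0.0000·e_1 = (0.0000, 2.0000, 4.0000, -2.0000).
‖u_2‖ = 4.8990, so e_2 = (0.0000, 0.4082, 0.8165, -0.4082).
e_1·w_3 = (-0.6708)·(-3) + (-0.6708)·(-1) + 0.2236·(-2) + (-0.2236)·(-3) = 2.9069; e_2·w_3 = (0.0000)·(-3) + 0.4082·(-1) + 0.8165·(-2) + (-0.4082)·(-3) = -0.8165.
u_3 = w_3 − 2.9069·e_1 + 0.8165·e_2 = (-1.0500, 1.2833, -1.9833, -2.6833).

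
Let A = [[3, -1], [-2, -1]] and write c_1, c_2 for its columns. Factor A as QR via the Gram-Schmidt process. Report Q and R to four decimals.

Q = [[0.8321, -0.5547], [-0.5547, -0.8321]], R = [[3.6056, -0.2774], [0.0000, 1.3868]]

e_1 = c_1/‖c_1‖ = (3, -2)/3.6056 = (0.8321, -0.5547).
r_{12} = e_1·c_2 = -0.2774.
u_2 = c_2 + 0.2774·e_1 = (-0.7692, -1.1538).
‖u_2‖ = 1.3868, so e_2 = (-0.5547, -0.8321).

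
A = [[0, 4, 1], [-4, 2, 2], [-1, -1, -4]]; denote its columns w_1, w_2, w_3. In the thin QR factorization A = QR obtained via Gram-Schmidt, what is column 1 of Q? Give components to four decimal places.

q_1 = (0.0000, -0.9701, -0.2425)

q_1 = w_1/‖w_1‖ = (0, -4, -1)/4.1231 = (0.0000, -0.9701, -0.2425).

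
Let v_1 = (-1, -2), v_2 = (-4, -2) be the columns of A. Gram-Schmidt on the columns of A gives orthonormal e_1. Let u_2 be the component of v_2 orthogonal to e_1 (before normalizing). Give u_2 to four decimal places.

u_2 = (-2.4000, 1.2000)

v_1 = (-1, -2); ‖v_1‖ = 2.2361, so e_1 = (-0.4472, -0.8944).
e_1·v_2 = (-0.4472)·(-4) + (-0.8944)·(-2) = 3.5777.
u_2 = v_2 − 3.5777·e_1 = (-2.4000, 1.2000).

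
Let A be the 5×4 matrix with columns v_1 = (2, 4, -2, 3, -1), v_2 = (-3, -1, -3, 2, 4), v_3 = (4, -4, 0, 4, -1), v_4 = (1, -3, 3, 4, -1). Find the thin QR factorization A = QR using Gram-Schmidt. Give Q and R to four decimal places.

Q = [[0.3430, -0.4622, 0.4957, -0.4451], [0.6860, -0.1226, -0.6734, 0.1297], [-0.3430, -0.5000, -0.0004, 0.6849], [0.5145, 0.3490, 0.5441, 0.5581], [-0.1715, 0.6320, -0.0690, -0.0669]], R = [[5.8310, -0.3430, 0.8575, -0.5145], [0.0000, 6.2356, -0.5943, -0.8302], [0.0000, 0.0000, 6.9218, 4.7600], [0.0000, 0.0000, 0.0000, 3.5197]]

v_1 = (2, 4, -2, 3, -1); ‖v_1‖ = 5.8310, so q_1 = (0.3430, 0.6860, -0.3430, 0.5145, -0.1715).
q_1·v_2 = 0.3430·(-3) + 0.6860·(-1) + (-0.3430)·(-3) + 0.5145·2 + (-0.1715)·4 = -0.3430.
u_2 = v_2 + 0.3430·q_1 = (-2.8824, -0.7647, -3.1176, 2.1765, 3.9412).
‖u_2‖ = 6.2356, so q_2 = (-0.4622, -0.1226, -0.5000, 0.3490, 0.6320).
q_1·v_3 = 0.3430·4 + 0.6860·(-4) + (-0.3430)·0 + 0.5145·4 + (-0.1715)·(-1) = 0.8575; q_2·v_3 = (-0.4622)·4 + (-0.1226)·(-4) + (-0.5000)·0 + 0.3490·4 + 0.6320·(-1) = -0.5943.
u_3 = v_3 − 0.8575·q_1 + 0.5943·q_2 = (3.4312, -4.6611, -0.0030, 3.7663, -0.4773).
‖u_3‖ = 6.9218, so q_3 = (0.4957, -0.6734, -0.0004, 0.5441, -0.0690).
q_1·v_4 = 0.3430·1 + 0.6860·(-3) + (-0.3430)·3 + 0.5145·4 + (-0.1715)·(-1) = -0.5145; q_2·v_4 = (-0.4622)·1 + (-0.1226)·(-3) + (-0.5000)·3 + 0.3490·4 + 0.6320·(-1) = -0.8302; q_3·v_4 = 0.4957·1 + (-0.6734)·(-3) + (-0.0004)·3 + 0.5441·4 + (-0.0690)·(-1) = 4.7600.
u_4 = v_4 + 0.5145·q_1 + 0.8302·q_2 − 4.7600·q_3 = (-1.5668, 0.4565, 2.4106, 1.9645, -0.2353).
‖u_4‖ = 3.5197, so q_4 = (-0.4451, 0.1297, 0.6849, 0.5581, -0.0669).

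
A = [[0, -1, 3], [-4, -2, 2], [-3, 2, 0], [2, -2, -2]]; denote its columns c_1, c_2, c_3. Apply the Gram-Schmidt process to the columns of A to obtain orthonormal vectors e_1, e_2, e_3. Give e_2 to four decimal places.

e_1 = c_1/‖c_1‖ = (0, -4, -3, 2)/5.3852 = (0.0000, -0.7428, -0.5571, 0.3714).
r_{12} = e_1·c_2 = -0.3714.
u_2 = c_2 + 0.3714·e_1 = (-1.0000, -2.2759, 1.7931, -1.8621).
‖u_2‖ = 3.5864, so e_2 = (-0.2788, -0.6346, 0.5000, -0.5192).

e_2 = (-0.2788, -0.6346, 0.5000, -0.5192)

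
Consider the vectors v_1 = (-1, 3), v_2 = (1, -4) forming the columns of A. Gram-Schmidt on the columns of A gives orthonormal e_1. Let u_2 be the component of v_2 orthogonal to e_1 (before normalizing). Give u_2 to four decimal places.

u_2 = (-0.3000, -0.1000)

v_1 = (-1, 3); ‖v_1‖ = 3.1623, so e_1 = (-0.3162, 0.9487).
e_1·v_2 = (-0.3162)·1 + 0.9487·(-4) = -4.1110.
u_2 = v_2 + 4.1110·e_1 = (-0.3000, -0.1000).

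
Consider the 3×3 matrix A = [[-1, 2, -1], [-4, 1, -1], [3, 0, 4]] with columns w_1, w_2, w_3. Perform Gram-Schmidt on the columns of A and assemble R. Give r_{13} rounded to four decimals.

w_1 = (-1, -4, 3); ‖w_1‖ = 5.0990, so e_1 = (-0.1961, -0.7845, 0.5883).
r_{13} = e_1·w_3 = 3.3340.

r_{13} = 3.3340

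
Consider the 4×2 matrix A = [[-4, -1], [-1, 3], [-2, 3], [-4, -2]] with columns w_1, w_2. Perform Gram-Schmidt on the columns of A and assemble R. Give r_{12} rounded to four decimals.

r_{12} = 0.4932

q_1 = w_1/‖w_1‖ = (-4, -1, -2, -4)/6.0828 = (-0.6576, -0.1644, -0.3288, -0.6576).
r_{12} = q_1·w_2 = 0.4932.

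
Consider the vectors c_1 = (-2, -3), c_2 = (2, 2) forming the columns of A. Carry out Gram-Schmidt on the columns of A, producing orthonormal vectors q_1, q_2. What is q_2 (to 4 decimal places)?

c_1 = (-2, -3); ‖c_1‖ = 3.6056, so q_1 = (-0.5547, -0.8321).
q_1·c_2 = (-0.5547)·2 + (-0.8321)·2 = -2.7735.
u_2 = c_2 + 2.7735·q_1 = (0.4615, -0.3077).
‖u_2‖ = 0.5547, so q_2 = (0.8321, -0.5547).

q_2 = (0.8321, -0.5547)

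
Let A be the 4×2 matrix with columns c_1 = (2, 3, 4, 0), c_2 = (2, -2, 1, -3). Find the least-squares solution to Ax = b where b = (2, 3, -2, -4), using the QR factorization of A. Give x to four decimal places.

x = (0.1429, 0.4286)

c_1 = (2, 3, 4, 0); ‖c_1‖ = 5.3852, so q_1 = (0.3714, 0.5571, 0.7428, 0.0000).
q_1·c_2 = 0.3714·2 + 0.5571·(-2) + 0.7428·1 + 0.0000·(-3) = 0.3714.
u_2 = c_2 − 0.3714·q_1 = (1.8621, -2.2069, 0.7241, -3.0000).
‖u_2‖ = 4.2264, so q_2 = (0.4406, -0.5222, 0.1713, -0.7098).
Qᵀb = (0.9285, 1.8113).
Back-substitute: x_2 = 1.8113/4.2264 = 0.4286.
x_1 = (0.9285 − 0.3714·0.4286)/5.3852 = 0.1429.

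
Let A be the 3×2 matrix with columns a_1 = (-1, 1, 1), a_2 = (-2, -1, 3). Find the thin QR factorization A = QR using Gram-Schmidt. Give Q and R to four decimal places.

Q = [[-0.5774, -0.2265], [0.5774, -0.7926], [0.5774, 0.5661]], R = [[1.7321, 2.3094], [0.0000, 2.9439]]

a_1 = (-1, 1, 1); ‖a_1‖ = 1.7321, so q_1 = (-0.5774, 0.5774, 0.5774).
q_1·a_2 = (-0.5774)·(-2) + 0.5774·(-1) + 0.5774·3 = 2.3094.
u_2 = a_2 − 2.3094·q_1 = (-0.6667, -2.3333, 1.6667).
‖u_2‖ = 2.9439, so q_2 = (-0.2265, -0.7926, 0.5661).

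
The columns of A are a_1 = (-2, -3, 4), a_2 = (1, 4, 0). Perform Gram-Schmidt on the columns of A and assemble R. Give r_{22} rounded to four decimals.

r_{22} = 3.2002

e_1 = a_1/‖a_1‖ = (-2, -3, 4)/5.3852 = (-0.3714, -0.5571, 0.7428).
r_{12} = e_1·a_2 = -2.5997.
u_2 = a_2 + 2.5997·e_1 = (0.0345, 2.5517, 1.9310).
r_{22} = ‖u_2‖ = 3.2002.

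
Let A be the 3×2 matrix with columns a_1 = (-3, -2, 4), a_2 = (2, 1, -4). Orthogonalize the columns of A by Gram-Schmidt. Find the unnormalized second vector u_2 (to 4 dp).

u_2 = (-0.4828, -0.6552, -0.6897)

a_1 = (-3, -2, 4); ‖a_1‖ = 5.3852, so q_1 = (-0.5571, -0.3714, 0.7428).
q_1·a_2 = (-0.5571)·2 + (-0.3714)·1 + 0.7428·(-4) = -4.4567.
u_2 = a_2 + 4.4567·q_1 = (-0.4828, -0.6552, -0.6897).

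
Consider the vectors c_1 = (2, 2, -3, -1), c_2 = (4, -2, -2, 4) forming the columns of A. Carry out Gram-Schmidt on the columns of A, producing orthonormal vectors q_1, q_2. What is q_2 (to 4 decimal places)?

q_2 = (0.5407, -0.4326, -0.1622, 0.7030)

q_1 = c_1/‖c_1‖ = (2, 2, -3, -1)/4.2426 = (0.4714, 0.4714, -0.7071, -0.2357).
r_{12} = q_1·c_2 = 1.4142.
u_2 = c_2 − 1.4142·q_1 = (3.3333, -2.6667, -1.0000, 4.3333).
‖u_2‖ = 6.1644, so q_2 = (0.5407, -0.4326, -0.1622, 0.7030).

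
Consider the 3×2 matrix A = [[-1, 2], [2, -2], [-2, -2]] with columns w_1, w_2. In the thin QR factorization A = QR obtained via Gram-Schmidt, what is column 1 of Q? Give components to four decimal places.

q_1 = (-0.3333, 0.6667, -0.6667)

w_1 = (-1, 2, -2); ‖w_1‖ = 3.0000, so q_1 = (-0.3333, 0.6667, -0.6667).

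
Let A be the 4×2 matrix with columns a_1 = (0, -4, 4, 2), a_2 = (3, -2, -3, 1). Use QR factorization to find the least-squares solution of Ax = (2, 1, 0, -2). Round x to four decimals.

x = (-0.2184, 0.0680)

a_1 = (0, -4, 4, 2); ‖a_1‖ = 6.0000, so q_1 = (0.0000, -0.6667, 0.6667, 0.3333).
q_1·a_2 = 0.0000·3 + (-0.6667)·(-2) + 0.6667·(-3) + 0.3333·1 = -0.3333.
u_2 = a_2 + 0.3333·q_1 = (3.0000, -2.2222, -2.7778, 1.1111).
‖u_2‖ = 4.7842, so q_2 = (0.6271, -0.4645, -0.5806, 0.2322).
Qᵀb = (-1.3333, 0.3251).
Back-substitute: x_2 = 0.3251/4.7842 = 0.0680.
x_1 = (-1.3333 + 0.3333·0.0680)/6.0000 = -0.2184.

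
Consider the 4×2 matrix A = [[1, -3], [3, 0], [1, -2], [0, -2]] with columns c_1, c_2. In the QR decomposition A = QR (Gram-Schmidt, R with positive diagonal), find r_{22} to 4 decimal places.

r_{22} = 3.8376

q_1 = c_1/‖c_1‖ = (1, 3, 1, 0)/3.3166 = (0.3015, 0.9045, 0.3015, 0.0000).
r_{12} = q_1·c_2 = -1.5076.
u_2 = c_2 + 1.5076·q_1 = (-2.5455, 1.3636, -1.5455, -2.0000).
r_{22} = ‖u_2‖ = 3.8376.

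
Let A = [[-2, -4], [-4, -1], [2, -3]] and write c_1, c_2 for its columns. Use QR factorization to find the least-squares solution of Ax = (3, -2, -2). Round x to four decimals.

x = (-0.0476, -0.1429)

c_1 = (-2, -4, 2); ‖c_1‖ = 4.8990, so q_1 = (-0.4082, -0.8165, 0.4082).
q_1·c_2 = (-0.4082)·(-4) + (-0.8165)·(-1) + 0.4082·(-3) = 1.2247.
u_2 = c_2 − 1.2247·q_1 = (-3.5000, 0.0000, -3.5000).
‖u_2‖ = 4.9497, so q_2 = (-0.7071, 0.0000, -0.7071).
Qᵀb = (-0.4082, -0.7071).
Back-substitute: x_2 = -0.7071/4.9497 = -0.1429.
x_1 = (-0.4082 − 1.2247·(-0.1429))/4.8990 = -0.0476.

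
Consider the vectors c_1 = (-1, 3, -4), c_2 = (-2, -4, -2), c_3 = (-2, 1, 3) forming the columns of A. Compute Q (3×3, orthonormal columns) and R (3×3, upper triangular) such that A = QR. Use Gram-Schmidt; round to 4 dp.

c_1 = (-1, 3, -4); ‖c_1‖ = 5.0990, so q_1 = (-0.1961, 0.5883, -0.7845).
q_1·c_2 = (-0.1961)·(-2) + 0.5883·(-4) + (-0.7845)·(-2) = -0.3922.
u_2 = c_2 + 0.3922·q_1 = (-2.0769, -3.7692, -2.3077).
‖u_2‖ = 4.8833, so q_2 = (-0.4253, -0.7719, -0.4726).
q_1·c_3 = (-0.1961)·(-2) + 0.5883·1 + (-0.7845)·3 = -1.3728; q_2·c_3 = (-0.4253)·(-2) + (-0.7719)·1 + (-0.4726)·3 = -1.3390.
u_3 = c_3 + 1.3728·q_1 + 1.3390·q_2 = (-2.8387, 0.7742, 1.2903).
‖u_3‖ = 3.2129, so q_3 = (-0.8835, 0.2410, 0.4016).

Q = [[-0.1961, -0.4253, -0.8835], [0.5883, -0.7719, 0.2410], [-0.7845, -0.4726, 0.4016]], R = [[5.0990, -0.3922, -1.3728], [0.0000, 4.8833, -1.3390], [0.0000, 0.0000, 3.2129]]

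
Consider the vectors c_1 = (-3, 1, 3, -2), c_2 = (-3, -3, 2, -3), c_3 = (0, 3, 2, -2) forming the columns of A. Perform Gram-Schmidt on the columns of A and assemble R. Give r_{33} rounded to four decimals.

r_{33} = 2.1624

q_1 = c_1/‖c_1‖ = (-3, 1, 3, -2)/4.7958 = (-0.6255, 0.2085, 0.6255, -0.4170).
r_{12} = q_1·c_2 = 3.7533.
u_2 = c_2 − 3.7533·q_1 = (-0.6522, -3.7826, -0.3478, -1.4348).
‖u_2‖ = 4.1125, so q_2 = (-0.1586, -0.9198, -0.0846, -0.3489).
r_{13} = q_1·c_3 = 2.7107; r_{23} = q_2·c_3 = -2.2307.
u_3 = c_3 − 2.7107·q_1 + 2.2307·q_2 = (1.3419, 0.3830, 0.1157, -1.6478).
r_{33} = ‖u_3‖ = 2.1624.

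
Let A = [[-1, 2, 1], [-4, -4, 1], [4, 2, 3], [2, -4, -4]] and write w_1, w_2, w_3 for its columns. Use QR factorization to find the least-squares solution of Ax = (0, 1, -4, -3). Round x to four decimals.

e_1 = w_1/‖w_1‖ = (-1, -4, 4, 2)/6.0828 = (-0.1644, -0.6576, 0.6576, 0.3288).
r_{12} = e_1·w_2 = 2.3016.
u_2 = w_2 − 2.3016·e_1 = (2.3784, -2.4865, 0.4865, -4.7568).
‖u_2‖ = 5.8909, so e_2 = (0.4037, -0.4221, 0.0826, -0.8075).
r_{13} = e_1·w_3 = -0.1644; r_{23} = e_2·w_3 = 3.4593.
u_3 = w_3 + 0.1644·e_1 − 3.4593·e_2 = (-0.4237, 2.3520, 2.8224, -1.1526).
‖u_3‖ = 3.8738, so e_3 = (-0.1094, 0.6072, 0.7286, -0.2976).
Qᵀb = (-4.2744, 1.6700, -1.4146).
Back-substitute: x_3 = -1.4146/3.8738 = -0.3652.
x_2 = (1.6700 − 3.4593·(-0.3652))/5.8909 = 0.4979.
x_1 = (-4.2744 − 2.3016·0.4979 + 0.1644·(-0.3652))/6.0828 = -0.9010.

x = (-0.9010, 0.4979, -0.3652)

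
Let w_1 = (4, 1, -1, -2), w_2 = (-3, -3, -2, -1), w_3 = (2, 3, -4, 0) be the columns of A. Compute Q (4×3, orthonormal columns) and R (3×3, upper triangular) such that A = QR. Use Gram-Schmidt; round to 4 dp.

w_1 = (4, 1, -1, -2); ‖w_1‖ = 4.6904, so e_1 = (0.8528, 0.2132, -0.2132, -0.4264).
e_1·w_2 = 0.8528·(-3) + 0.2132·(-3) + (-0.2132)·(-2) + (-0.4264)·(-1) = -2.3452.
u_2 = w_2 + 2.3452·e_1 = (-1.0000, -2.5000, -2.5000, -2.0000).
‖u_2‖ = 4.1833, so e_2 = (-0.2390, -0.5976, -0.5976, -0.4781).
e_1·w_3 = 0.8528·2 + 0.2132·3 + (-0.2132)·(-4) + (-0.4264)·0 = 3.1980; e_2·w_3 = (-0.2390)·2 + (-0.5976)·3 + (-0.5976)·(-4) + (-0.4781)·0 = 0.1195.
u_3 = w_3 − 3.1980·e_1 − 0.1195·e_2 = (-0.6987, 2.3896, -3.2468, 1.4208).
‖u_3‖ = 4.3311, so e_3 = (-0.1613, 0.5517, -0.7496, 0.3280).

Q = [[0.8528, -0.2390, -0.1613], [0.2132, -0.5976, 0.5517], [-0.2132, -0.5976, -0.7496], [-0.4264, -0.4781, 0.3280]], R = [[4.6904, -2.3452, 3.1980], [0.0000, 4.1833, 0.1195], [0.0000, 0.0000, 4.3311]]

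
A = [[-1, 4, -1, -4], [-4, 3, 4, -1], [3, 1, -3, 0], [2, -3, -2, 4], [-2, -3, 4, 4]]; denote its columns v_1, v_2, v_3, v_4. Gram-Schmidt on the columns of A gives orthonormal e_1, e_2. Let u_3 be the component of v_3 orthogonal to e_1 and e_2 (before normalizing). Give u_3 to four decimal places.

u_3 = (-0.6903, 0.3210, 0.9887, -0.7280, 0.4582)

v_1 = (-1, -4, 3, 2, -2); ‖v_1‖ = 5.8310, so e_1 = (-0.1715, -0.6860, 0.5145, 0.3430, -0.3430).
e_1·v_2 = (-0.1715)·4 + (-0.6860)·3 + 0.5145·1 + 0.3430·(-3) + (-0.3430)·(-3) = -2.2295.
u_2 = v_2 + 2.2295·e_1 = (3.6176, 1.4706, 2.1471, -2.2353, -3.7647).
‖u_2‖ = 6.2474, so e_2 = (0.5791, 0.2354, 0.3437, -0.3578, -0.6026).
e_1·v_3 = (-0.1715)·(-1) + (-0.6860)·4 + 0.5145·(-3) + 0.3430·(-2) + (-0.3430)·4 = -6.1739; e_2·v_3 = 0.5791·(-1) + 0.2354·4 + 0.3437·(-3) + (-0.3578)·(-2) + (-0.6026)·4 = -2.3634.
u_3 = v_3 + 6.1739·e_1 + 2.3634·e_2 = (-0.6903, 0.3210, 0.9887, -0.7280, 0.4582).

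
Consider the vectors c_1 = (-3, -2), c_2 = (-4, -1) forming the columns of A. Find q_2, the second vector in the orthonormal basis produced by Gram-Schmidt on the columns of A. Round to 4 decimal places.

q_2 = (-0.5547, 0.8321)

c_1 = (-3, -2); ‖c_1‖ = 3.6056, so q_1 = (-0.8321, -0.5547).
q_1·c_2 = (-0.8321)·(-4) + (-0.5547)·(-1) = 3.8829.
u_2 = c_2 − 3.8829·q_1 = (-0.7692, 1.1538).
‖u_2‖ = 1.3868, so q_2 = (-0.5547, 0.8321).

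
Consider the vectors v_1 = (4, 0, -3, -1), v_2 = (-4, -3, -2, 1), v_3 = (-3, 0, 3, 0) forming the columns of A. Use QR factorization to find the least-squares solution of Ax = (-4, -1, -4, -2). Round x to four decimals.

e_1 = v_1/‖v_1‖ = (4, 0, -3, -1)/5.0990 = (0.7845, 0.0000, -0.5883, -0.1961).
r_{12} = e_1·v_2 = -2.1573.
u_2 = v_2 + 2.1573·e_1 = (-2.3077, -3.0000, -3.2692, 0.5769).
‖u_2‖ = 5.0345, so e_2 = (-0.4584, -0.5959, -0.6494, 0.1146).
r_{13} = e_1·v_3 = -4.1184; r_{23} = e_2·v_3 = -0.5730.
u_3 = v_3 + 4.1184·e_1 + 0.5730·e_2 = (-0.0319, -0.3414, 0.2049, -0.7420).
‖u_3‖ = 0.8427, so e_3 = (-0.0378, -0.4052, 0.2431, -0.8805).
Qᵀb = (-0.3922, 4.7977, 1.3451).
Back-substitute: x_3 = 1.3451/0.8427 = 1.5962.
x_2 = (4.7977 + 0.5730·1.5962)/5.0345 = 1.1346.
x_1 = (-0.3922 + 2.1573·1.1346 + 4.1184·1.5962)/5.0990 = 1.6923.

x = (1.6923, 1.1346, 1.5962)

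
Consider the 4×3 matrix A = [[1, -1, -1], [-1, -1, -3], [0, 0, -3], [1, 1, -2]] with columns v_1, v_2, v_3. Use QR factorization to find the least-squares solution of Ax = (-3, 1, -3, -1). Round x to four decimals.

v_1 = (1, -1, 0, 1); ‖v_1‖ = 1.7321, so e_1 = (0.5774, -0.5774, 0.0000, 0.5774).
e_1·v_2 = 0.5774·(-1) + (-0.5774)·(-1) + 0.0000·0 + 0.5774·1 = 0.5774.
u_2 = v_2 − 0.5774·e_1 = (-1.3333, -0.6667, 0.0000, 0.6667).
‖u_2‖ = 1.6330, so e_2 = (-0.8165, -0.4082, 0.0000, 0.4082).
e_1·v_3 = 0.5774·(-1) + (-0.5774)·(-3) + 0.0000·(-3) + 0.5774·(-2) = 0.0000; e_2·v_3 = (-0.8165)·(-1) + (-0.4082)·(-3) + 0.0000·(-3) + 0.4082·(-2) = 1.2247.
u_3 = v_3 + 0.0000·e_1 − 1.2247·e_2 = (0.0000, -2.5000, -3.0000, -2.5000).
‖u_3‖ = 4.6368, so e_3 = (0.0000, -0.5392, -0.6470, -0.5392).
Qᵀb = (-2.8868, 1.6330, 1.9410).
Back-substitute: x_3 = 1.9410/4.6368 = 0.4186.
x_2 = (1.6330 − 1.2247·0.4186)/1.6330 = 0.6860.
x_1 = (-2.8868 − 0.5774·0.6860 + 0.0000·0.4186)/1.7321 = -1.8953.

x = (-1.8953, 0.6860, 0.4186)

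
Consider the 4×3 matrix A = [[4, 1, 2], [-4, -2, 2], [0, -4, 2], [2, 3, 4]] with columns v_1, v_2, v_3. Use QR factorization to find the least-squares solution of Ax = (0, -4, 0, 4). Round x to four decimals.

x = (0.4407, 0.3935, 0.1317)

e_1 = v_1/‖v_1‖ = (4, -4, 0, 2)/6.0000 = (0.6667, -0.6667, 0.0000, 0.3333).
r_{12} = e_1·v_2 = 3.0000.
u_2 = v_2 − 3.0000·e_1 = (-1.0000, 0.0000, -4.0000, 2.0000).
‖u_2‖ = 4.5826, so e_2 = (-0.2182, 0.0000, -0.8729, 0.4364).
r_{13} = e_1·v_3 = 1.3333; r_{23} = e_2·v_3 = -0.4364.
u_3 = v_3 − 1.3333·e_1 + 0.4364·e_2 = (1.0159, 2.8889, 1.6190, 3.7460).
‖u_3‖ = 5.1021, so e_3 = (0.1991, 0.5662, 0.3173, 0.7342).
Qᵀb = (4.0000, 1.7457, 0.6720).
Back-substitute: x_3 = 0.6720/5.1021 = 0.1317.
x_2 = (1.7457 + 0.4364·0.1317)/4.5826 = 0.3935.
x_1 = (4.0000 − 3.0000·0.3935 − 1.3333·0.1317)/6.0000 = 0.4407.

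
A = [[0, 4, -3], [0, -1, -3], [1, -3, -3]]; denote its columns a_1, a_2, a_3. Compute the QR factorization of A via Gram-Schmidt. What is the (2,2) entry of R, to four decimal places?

a_1 = (0, 0, 1); ‖a_1‖ = 1.0000, so e_1 = (0.0000, 0.0000, 1.0000).
e_1·a_2 = 0.0000·4 + 0.0000·(-1) + 1.0000·(-3) = -3.0000.
u_2 = a_2 + 3.0000·e_1 = (4.0000, -1.0000, 0.0000).
r_{22} = ‖u_2‖ = 4.1231.

r_{22} = 4.1231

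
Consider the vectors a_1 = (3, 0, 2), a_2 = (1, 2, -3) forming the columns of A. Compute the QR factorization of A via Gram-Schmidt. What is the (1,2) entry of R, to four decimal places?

r_{12} = -0.8321

a_1 = (3, 0, 2); ‖a_1‖ = 3.6056, so q_1 = (0.8321, 0.0000, 0.5547).
r_{12} = q_1·a_2 = -0.8321.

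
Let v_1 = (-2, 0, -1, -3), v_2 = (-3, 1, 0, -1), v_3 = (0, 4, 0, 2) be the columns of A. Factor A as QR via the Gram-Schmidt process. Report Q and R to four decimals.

Q = [[-0.5345, -0.7507, 0.3244], [0.0000, 0.4379, 0.8734], [-0.2673, 0.2815, -0.3493], [-0.8018, 0.4066, -0.0998]], R = [[3.7417, 2.4054, -1.6036], [0.0000, 2.2835, 2.5650], [0.0000, 0.0000, 3.2938]]

q_1 = v_1/‖v_1‖ = (-2, 0, -1, -3)/3.7417 = (-0.5345, 0.0000, -0.2673, -0.8018).
r_{12} = q_1·v_2 = 2.4054.
u_2 = v_2 − 2.4054·q_1 = (-1.7143, 1.0000, 0.6429, 0.9286).
‖u_2‖ = 2.2835, so q_2 = (-0.7507, 0.4379, 0.2815, 0.4066).
r_{13} = q_1·v_3 = -1.6036; r_{23} = q_2·v_3 = 2.5650.
u_3 = v_3 + 1.6036·q_1 − 2.5650·q_2 = (1.0685, 2.8767, -1.1507, -0.3288).
‖u_3‖ = 3.2938, so q_3 = (0.3244, 0.8734, -0.3493, -0.0998).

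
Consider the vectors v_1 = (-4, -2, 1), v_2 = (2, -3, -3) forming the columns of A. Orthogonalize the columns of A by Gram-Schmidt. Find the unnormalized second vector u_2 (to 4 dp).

u_2 = (1.0476, -3.4762, -2.7619)

e_1 = v_1/‖v_1‖ = (-4, -2, 1)/4.5826 = (-0.8729, -0.4364, 0.2182).
r_{12} = e_1·v_2 = -1.0911.
u_2 = v_2 + 1.0911·e_1 = (1.0476, -3.4762, -2.7619).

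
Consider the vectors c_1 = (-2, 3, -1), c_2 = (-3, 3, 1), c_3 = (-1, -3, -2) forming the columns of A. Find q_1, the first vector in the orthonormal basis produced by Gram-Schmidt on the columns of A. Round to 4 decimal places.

c_1 = (-2, 3, -1); ‖c_1‖ = 3.7417, so q_1 = (-0.5345, 0.8018, -0.2673).

q_1 = (-0.5345, 0.8018, -0.2673)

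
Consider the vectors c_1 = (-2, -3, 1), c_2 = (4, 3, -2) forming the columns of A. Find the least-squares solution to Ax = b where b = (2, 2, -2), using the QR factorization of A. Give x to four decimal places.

c_1 = (-2, -3, 1); ‖c_1‖ = 3.7417, so q_1 = (-0.5345, -0.8018, 0.2673).
q_1·c_2 = (-0.5345)·4 + (-0.8018)·3 + 0.2673·(-2) = -5.0780.
u_2 = c_2 + 5.0780·q_1 = (1.2857, -1.0714, -0.6429).
‖u_2‖ = 1.7928, so q_2 = (0.7171, -0.5976, -0.3586).
Qᵀb = (-3.2071, 0.9562).
Back-substitute: x_2 = 0.9562/1.7928 = 0.5333.
x_1 = (-3.2071 + 5.0780·0.5333)/3.7417 = -0.1333.

x = (-0.1333, 0.5333)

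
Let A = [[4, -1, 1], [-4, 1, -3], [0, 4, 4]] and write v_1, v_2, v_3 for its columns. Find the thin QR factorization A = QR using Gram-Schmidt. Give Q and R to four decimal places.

e_1 = v_1/‖v_1‖ = (4, -4, 0)/5.6569 = (0.7071, -0.7071, 0.0000).
r_{12} = e_1·v_2 = -1.4142.
u_2 = v_2 + 1.4142·e_1 = (0.0000, 0.0000, 4.0000).
‖u_2‖ = 4.0000, so e_2 = (0.0000, 0.0000, 1.0000).
r_{13} = e_1·v_3 = 2.8284; r_{23} = e_2·v_3 = 4.0000.
u_3 = v_3 − 2.8284·e_1 − 4.0000·e_2 = (-1.0000, -1.0000, 0.0000).
‖u_3‖ = 1.4142, so e_3 = (-0.7071, -0.7071, 0.0000).

Q = [[0.7071, 0.0000, -0.7071], [-0.7071, 0.0000, -0.7071], [0.0000, 1.0000, 0.0000]], R = [[5.6569, -1.4142, 2.8284], [0.0000, 4.0000, 4.0000], [0.0000, 0.0000, 1.4142]]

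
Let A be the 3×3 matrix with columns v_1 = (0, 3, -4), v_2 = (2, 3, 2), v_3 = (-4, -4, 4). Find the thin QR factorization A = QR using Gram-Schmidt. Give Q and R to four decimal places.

Q = [[0.0000, 0.4856, -0.8742], [0.6000, 0.6993, 0.3885], [-0.8000, 0.5245, 0.2914]], R = [[5.0000, 0.2000, -5.6000], [0.0000, 4.1183, -2.6419], [0.0000, 0.0000, 3.1081]]

v_1 = (0, 3, -4); ‖v_1‖ = 5.0000, so e_1 = (0.0000, 0.6000, -0.8000).
e_1·v_2 = 0.0000·2 + 0.6000·3 + (-0.8000)·2 = 0.2000.
u_2 = v_2 − 0.2000·e_1 = (2.0000, 2.8800, 2.1600).
‖u_2‖ = 4.1183, so e_2 = (0.4856, 0.6993, 0.5245).
e_1·v_3 = 0.0000·(-4) + 0.6000·(-4) + (-0.8000)·4 = -5.6000; e_2·v_3 = 0.4856·(-4) + 0.6993·(-4) + 0.5245·4 = -2.6419.
u_3 = v_3 + 5.6000·e_1 + 2.6419·e_2 = (-2.7170, 1.2075, 0.9057).
‖u_3‖ = 3.1081, so e_3 = (-0.8742, 0.3885, 0.2914).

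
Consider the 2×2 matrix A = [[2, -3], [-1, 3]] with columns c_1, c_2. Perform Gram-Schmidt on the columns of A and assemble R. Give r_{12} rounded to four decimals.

r_{12} = -4.0249

q_1 = c_1/‖c_1‖ = (2, -1)/2.2361 = (0.8944, -0.4472).
r_{12} = q_1·c_2 = -4.0249.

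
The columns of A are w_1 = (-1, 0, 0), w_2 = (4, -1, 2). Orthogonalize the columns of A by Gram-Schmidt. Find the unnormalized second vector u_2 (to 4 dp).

w_1 = (-1, 0, 0); ‖w_1‖ = 1.0000, so e_1 = (-1.0000, 0.0000, 0.0000).
e_1·w_2 = (-1.0000)·4 + 0.0000·(-1) + 0.0000·2 = -4.0000.
u_2 = w_2 + 4.0000·e_1 = (0.0000, -1.0000, 2.0000).

u_2 = (0.0000, -1.0000, 2.0000)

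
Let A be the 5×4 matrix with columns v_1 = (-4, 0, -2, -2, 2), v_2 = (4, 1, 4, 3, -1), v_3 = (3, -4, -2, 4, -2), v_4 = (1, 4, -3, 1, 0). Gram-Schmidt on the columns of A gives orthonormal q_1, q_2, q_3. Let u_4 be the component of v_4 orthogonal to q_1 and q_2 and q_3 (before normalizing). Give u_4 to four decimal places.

v_1 = (-4, 0, -2, -2, 2); ‖v_1‖ = 5.2915, so q_1 = (-0.7559, 0.0000, -0.3780, -0.3780, 0.3780).
q_1·v_2 = (-0.7559)·4 + 0.0000·1 + (-0.3780)·4 + (-0.3780)·3 + 0.3780·(-1) = -6.0474.
u_2 = v_2 + 6.0474·q_1 = (-0.5714, 1.0000, 1.7143, 0.7143, 1.2857).
‖u_2‖ = 2.5355, so q_2 = (-0.2254, 0.3944, 0.6761, 0.2817, 0.5071).
q_1·v_3 = (-0.7559)·3 + 0.0000·(-4) + (-0.3780)·(-2) + (-0.3780)·4 + 0.3780·(-2) = -3.7796; q_2·v_3 = (-0.2254)·3 + 0.3944·(-4) + 0.6761·(-2) + 0.2817·4 + 0.5071·(-2) = -3.4933.
u_3 = v_3 + 3.7796·q_1 + 3.4933·q_2 = (-0.6444, -2.6222, -1.0667, 3.5556, 1.2000).
‖u_3‖ = 4.7446, so q_3 = (-0.1358, -0.5527, -0.2248, 0.7494, 0.2529).
q_1·v_4 = (-0.7559)·1 + 0.0000·4 + (-0.3780)·(-3) + (-0.3780)·1 + 0.3780·0 = 0.0000; q_2·v_4 = (-0.2254)·1 + 0.3944·4 + 0.6761·(-3) + 0.2817·1 + 0.5071·0 = -0.3944; q_3·v_4 = (-0.1358)·1 + (-0.5527)·4 + (-0.2248)·(-3) + 0.7494·1 + 0.2529·0 = -0.9227.
u_4 = v_4 + 0.0000·q_1 + 0.3944·q_2 + 0.9227·q_3 = (0.7858, 3.6456, -2.9408, 1.8026, 0.4334).

u_4 = (0.7858, 3.6456, -2.9408, 1.8026, 0.4334)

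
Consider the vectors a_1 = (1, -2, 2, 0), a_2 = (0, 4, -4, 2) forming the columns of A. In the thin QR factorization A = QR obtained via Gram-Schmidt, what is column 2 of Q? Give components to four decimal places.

q_2 = (0.6468, 0.1617, -0.1617, 0.7276)

q_1 = a_1/‖a_1‖ = (1, -2, 2, 0)/3.0000 = (0.3333, -0.6667, 0.6667, 0.0000).
r_{12} = q_1·a_2 = -5.3333.
u_2 = a_2 + 5.3333·q_1 = (1.7778, 0.4444, -0.4444, 2.0000).
‖u_2‖ = 2.7487, so q_2 = (0.6468, 0.1617, -0.1617, 0.7276).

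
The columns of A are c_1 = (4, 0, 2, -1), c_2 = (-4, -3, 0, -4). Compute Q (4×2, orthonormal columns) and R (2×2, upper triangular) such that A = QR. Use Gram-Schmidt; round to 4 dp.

Q = [[0.8729, -0.2934], [0.0000, -0.5134], [0.4364, 0.1956], [-0.2182, -0.7824]], R = [[4.5826, -2.6186], [0.0000, 5.8432]]

c_1 = (4, 0, 2, -1); ‖c_1‖ = 4.5826, so e_1 = (0.8729, 0.0000, 0.4364, -0.2182).
e_1·c_2 = 0.8729·(-4) + 0.0000·(-3) + 0.4364·0 + (-0.2182)·(-4) = -2.6186.
u_2 = c_2 + 2.6186·e_1 = (-1.7143, -3.0000, 1.1429, -4.5714).
‖u_2‖ = 5.8432, so e_2 = (-0.2934, -0.5134, 0.1956, -0.7824).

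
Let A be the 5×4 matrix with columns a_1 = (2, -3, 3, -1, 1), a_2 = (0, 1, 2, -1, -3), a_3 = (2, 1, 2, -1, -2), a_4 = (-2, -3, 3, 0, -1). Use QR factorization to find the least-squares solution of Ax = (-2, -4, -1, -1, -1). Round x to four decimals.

a_1 = (2, -3, 3, -1, 1); ‖a_1‖ = 4.8990, so e_1 = (0.4082, -0.6124, 0.6124, -0.2041, 0.2041).
e_1·a_2 = 0.4082·0 + (-0.6124)·1 + 0.6124·2 + (-0.2041)·(-1) + 0.2041·(-3) = 0.2041.
u_2 = a_2 − 0.2041·e_1 = (-0.0833, 1.1250, 1.8750, -0.9583, -3.0417).
‖u_2‖ = 3.8676, so e_2 = (-0.0215, 0.2909, 0.4848, -0.2478, -0.7864).
e_1·a_3 = 0.4082·2 + (-0.6124)·1 + 0.6124·2 + (-0.2041)·(-1) + 0.2041·(-2) = 1.2247; e_2·a_3 = (-0.0215)·2 + 0.2909·1 + 0.4848·2 + (-0.2478)·(-1) + (-0.7864)·(-2) = 3.0381.
u_3 = a_3 − 1.2247·e_1 − 3.0381·e_2 = (1.5655, 0.8663, -0.2228, 0.0028, 0.1393).
‖u_3‖ = 1.8084, so e_3 = (0.8657, 0.4790, -0.1232, 0.0015, 0.0770).
e_1·a_4 = 0.4082·(-2) + (-0.6124)·(-3) + 0.6124·3 + (-0.2041)·0 + 0.2041·(-1) = 2.6536; e_2·a_4 = (-0.0215)·(-2) + 0.2909·(-3) + 0.4848·3 + (-0.2478)·0 + (-0.7864)·(-1) = 1.4113; e_3·a_4 = 0.8657·(-2) + 0.4790·(-3) + (-0.1232)·3 + 0.0015·0 + 0.0770·(-1) = -3.6152.
u_4 = a_4 − 2.6536·e_1 − 1.4113·e_2 + 3.6152·e_3 = (0.0767, -0.0537, 0.2453, 0.8969, -0.1533).
‖u_4‖ = 0.9471, so e_4 = (0.0809, -0.0567, 0.2590, 0.9471, -0.1619).
Qᵀb = (1.0206, -0.5710, -3.6029, -0.9794).
Back-substitute: x_4 = -0.9794/0.9471 = -1.0342.
x_3 = (-3.6029 + 3.6152·(-1.0342))/1.8084 = -4.0598.
x_2 = (-0.5710 − 3.0381·(-4.0598) − 1.4113·(-1.0342))/3.8676 = 3.4188.
x_1 = (1.0206 − 0.2041·3.4188 − 1.2247·(-4.0598) − 2.6536·(-1.0342))/4.8990 = 1.6410.

x = (1.6410, 3.4188, -4.0598, -1.0342)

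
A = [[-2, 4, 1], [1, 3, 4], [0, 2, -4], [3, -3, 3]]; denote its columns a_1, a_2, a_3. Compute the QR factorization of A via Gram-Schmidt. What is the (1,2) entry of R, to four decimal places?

a_1 = (-2, 1, 0, 3); ‖a_1‖ = 3.7417, so q_1 = (-0.5345, 0.2673, 0.0000, 0.8018).
r_{12} = q_1·a_2 = -3.7417.

r_{12} = -3.7417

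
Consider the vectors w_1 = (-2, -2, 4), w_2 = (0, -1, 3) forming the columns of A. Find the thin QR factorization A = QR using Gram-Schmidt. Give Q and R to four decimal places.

w_1 = (-2, -2, 4); ‖w_1‖ = 4.8990, so q_1 = (-0.4082, -0.4082, 0.8165).
q_1·w_2 = (-0.4082)·0 + (-0.4082)·(-1) + 0.8165·3 = 2.8577.
u_2 = w_2 − 2.8577·q_1 = (1.1667, 0.1667, 0.6667).
‖u_2‖ = 1.3540, so q_2 = (0.8616, 0.1231, 0.4924).

Q = [[-0.4082, 0.8616], [-0.4082, 0.1231], [0.8165, 0.4924]], R = [[4.8990, 2.8577], [0.0000, 1.3540]]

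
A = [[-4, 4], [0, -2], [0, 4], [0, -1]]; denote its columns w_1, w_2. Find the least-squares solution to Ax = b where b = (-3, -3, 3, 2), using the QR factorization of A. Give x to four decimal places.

x = (1.5119, 0.7619)

w_1 = (-4, 0, 0, 0); ‖w_1‖ = 4.0000, so e_1 = (-1.0000, 0.0000, 0.0000, 0.0000).
e_1·w_2 = (-1.0000)·4 + 0.0000·(-2) + 0.0000·4 + 0.0000·(-1) = -4.0000.
u_2 = w_2 + 4.0000·e_1 = (0.0000, -2.0000, 4.0000, -1.0000).
‖u_2‖ = 4.5826, so e_2 = (0.0000, -0.4364, 0.8729, -0.2182).
Qᵀb = (3.0000, 3.4915).
Back-substitute: x_2 = 3.4915/4.5826 = 0.7619.
x_1 = (3.0000 + 4.0000·0.7619)/4.0000 = 1.5119.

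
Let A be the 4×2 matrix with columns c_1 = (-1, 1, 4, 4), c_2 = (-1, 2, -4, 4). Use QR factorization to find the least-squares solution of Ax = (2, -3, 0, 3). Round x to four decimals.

c_1 = (-1, 1, 4, 4); ‖c_1‖ = 5.8310, so q_1 = (-0.1715, 0.1715, 0.6860, 0.6860).
q_1·c_2 = (-0.1715)·(-1) + 0.1715·2 + 0.6860·(-4) + 0.6860·4 = 0.5145.
u_2 = c_2 − 0.5145·q_1 = (-0.9118, 1.9118, -4.3529, 3.6471).
‖u_2‖ = 6.0610, so q_2 = (-0.1504, 0.3154, -0.7182, 0.6017).
Qᵀb = (1.2005, 0.5581).
Back-substitute: x_2 = 0.5581/6.0610 = 0.0921.
x_1 = (1.2005 − 0.5145·0.0921)/5.8310 = 0.1978.

x = (0.1978, 0.0921)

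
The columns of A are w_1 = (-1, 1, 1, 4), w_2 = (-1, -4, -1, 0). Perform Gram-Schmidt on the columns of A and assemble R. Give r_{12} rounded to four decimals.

w_1 = (-1, 1, 1, 4); ‖w_1‖ = 4.3589, so e_1 = (-0.2294, 0.2294, 0.2294, 0.9177).
r_{12} = e_1·w_2 = -0.9177.

r_{12} = -0.9177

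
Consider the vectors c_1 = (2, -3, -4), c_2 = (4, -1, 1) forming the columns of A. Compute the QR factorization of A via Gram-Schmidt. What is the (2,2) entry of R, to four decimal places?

c_1 = (2, -3, -4); ‖c_1‖ = 5.3852, so e_1 = (0.3714, -0.5571, -0.7428).
e_1·c_2 = 0.3714·4 + (-0.5571)·(-1) + (-0.7428)·1 = 1.2999.
u_2 = c_2 − 1.2999·e_1 = (3.5172, -0.2759, 1.9655).
r_{22} = ‖u_2‖ = 4.0386.

r_{22} = 4.0386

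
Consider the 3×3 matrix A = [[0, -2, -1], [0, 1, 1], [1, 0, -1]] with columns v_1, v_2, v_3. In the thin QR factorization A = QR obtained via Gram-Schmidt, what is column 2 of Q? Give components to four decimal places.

q_2 = (-0.8944, 0.4472, 0.0000)

q_1 = v_1/‖v_1‖ = (0, 0, 1)/1.0000 = (0.0000, 0.0000, 1.0000).
r_{12} = q_1·v_2 = 0.0000.
u_2 = v_2 + 0.0000·q_1 = (-2.0000, 1.0000, 0.0000).
‖u_2‖ = 2.2361, so q_2 = (-0.8944, 0.4472, 0.0000).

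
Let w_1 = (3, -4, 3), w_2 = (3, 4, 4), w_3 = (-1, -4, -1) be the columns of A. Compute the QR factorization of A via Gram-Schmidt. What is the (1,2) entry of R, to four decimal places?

w_1 = (3, -4, 3); ‖w_1‖ = 5.8310, so e_1 = (0.5145, -0.6860, 0.5145).
r_{12} = e_1·w_2 = 0.8575.

r_{12} = 0.8575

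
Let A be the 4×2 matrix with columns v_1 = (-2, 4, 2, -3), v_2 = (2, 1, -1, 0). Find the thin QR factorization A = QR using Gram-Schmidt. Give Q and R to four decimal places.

Q = [[-0.3482, 0.7749], [0.6963, 0.5124], [0.3482, -0.3624], [-0.5222, -0.0750]], R = [[5.7446, -0.3482], [0.0000, 2.4246]]

v_1 = (-2, 4, 2, -3); ‖v_1‖ = 5.7446, so e_1 = (-0.3482, 0.6963, 0.3482, -0.5222).
e_1·v_2 = (-0.3482)·2 + 0.6963·1 + 0.3482·(-1) + (-0.5222)·0 = -0.3482.
u_2 = v_2 + 0.3482·e_1 = (1.8788, 1.2424, -0.8788, -0.1818).
‖u_2‖ = 2.4246, so e_2 = (0.7749, 0.5124, -0.3624, -0.0750).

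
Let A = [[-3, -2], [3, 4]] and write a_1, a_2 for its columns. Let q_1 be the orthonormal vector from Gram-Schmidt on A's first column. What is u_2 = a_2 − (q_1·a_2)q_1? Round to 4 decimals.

u_2 = (1.0000, 1.0000)

q_1 = a_1/‖a_1‖ = (-3, 3)/4.2426 = (-0.7071, 0.7071).
r_{12} = q_1·a_2 = 4.2426.
u_2 = a_2 − 4.2426·q_1 = (1.0000, 1.0000).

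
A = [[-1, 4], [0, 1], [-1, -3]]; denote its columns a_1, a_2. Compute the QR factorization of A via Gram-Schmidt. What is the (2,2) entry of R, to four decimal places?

r_{22} = 5.0498

e_1 = a_1/‖a_1‖ = (-1, 0, -1)/1.4142 = (-0.7071, 0.0000, -0.7071).
r_{12} = e_1·a_2 = -0.7071.
u_2 = a_2 + 0.7071·e_1 = (3.5000, 1.0000, -3.5000).
r_{22} = ‖u_2‖ = 5.0498.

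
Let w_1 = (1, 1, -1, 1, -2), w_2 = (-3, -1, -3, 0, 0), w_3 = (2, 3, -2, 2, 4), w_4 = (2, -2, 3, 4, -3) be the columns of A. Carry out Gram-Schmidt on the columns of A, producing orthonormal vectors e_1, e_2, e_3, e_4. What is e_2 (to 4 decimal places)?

e_2 = (-0.6618, -0.2014, -0.7193, 0.0288, -0.0575)

w_1 = (1, 1, -1, 1, -2); ‖w_1‖ = 2.8284, so e_1 = (0.3536, 0.3536, -0.3536, 0.3536, -0.7071).
e_1·w_2 = 0.3536·(-3) + 0.3536·(-1) + (-0.3536)·(-3) + 0.3536·0 + (-0.7071)·0 = -0.3536.
u_2 = w_2 + 0.3536·e_1 = (-2.8750, -0.8750, -3.1250, 0.1250, -0.2500).
‖u_2‖ = 4.3445, so e_2 = (-0.6618, -0.2014, -0.7193, 0.0288, -0.0575).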